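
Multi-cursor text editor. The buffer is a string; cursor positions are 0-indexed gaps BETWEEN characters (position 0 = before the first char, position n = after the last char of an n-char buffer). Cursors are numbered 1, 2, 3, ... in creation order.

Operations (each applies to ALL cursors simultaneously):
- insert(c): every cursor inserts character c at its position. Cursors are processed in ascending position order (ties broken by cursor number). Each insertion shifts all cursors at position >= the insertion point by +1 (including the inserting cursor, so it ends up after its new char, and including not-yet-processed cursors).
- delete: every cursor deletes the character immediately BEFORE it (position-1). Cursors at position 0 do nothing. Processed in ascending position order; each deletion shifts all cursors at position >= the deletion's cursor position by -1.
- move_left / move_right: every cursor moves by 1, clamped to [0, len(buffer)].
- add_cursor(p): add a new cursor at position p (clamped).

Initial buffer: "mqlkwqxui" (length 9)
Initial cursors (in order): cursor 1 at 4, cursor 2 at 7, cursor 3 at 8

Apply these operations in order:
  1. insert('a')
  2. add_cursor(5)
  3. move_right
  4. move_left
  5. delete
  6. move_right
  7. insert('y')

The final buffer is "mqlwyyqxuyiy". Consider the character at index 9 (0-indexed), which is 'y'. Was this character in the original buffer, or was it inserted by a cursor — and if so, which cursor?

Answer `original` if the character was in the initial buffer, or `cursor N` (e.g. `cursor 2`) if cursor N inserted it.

Answer: cursor 2

Derivation:
After op 1 (insert('a')): buffer="mqlkawqxauai" (len 12), cursors c1@5 c2@9 c3@11, authorship ....1...2.3.
After op 2 (add_cursor(5)): buffer="mqlkawqxauai" (len 12), cursors c1@5 c4@5 c2@9 c3@11, authorship ....1...2.3.
After op 3 (move_right): buffer="mqlkawqxauai" (len 12), cursors c1@6 c4@6 c2@10 c3@12, authorship ....1...2.3.
After op 4 (move_left): buffer="mqlkawqxauai" (len 12), cursors c1@5 c4@5 c2@9 c3@11, authorship ....1...2.3.
After op 5 (delete): buffer="mqlwqxui" (len 8), cursors c1@3 c4@3 c2@6 c3@7, authorship ........
After op 6 (move_right): buffer="mqlwqxui" (len 8), cursors c1@4 c4@4 c2@7 c3@8, authorship ........
After op 7 (insert('y')): buffer="mqlwyyqxuyiy" (len 12), cursors c1@6 c4@6 c2@10 c3@12, authorship ....14...2.3
Authorship (.=original, N=cursor N): . . . . 1 4 . . . 2 . 3
Index 9: author = 2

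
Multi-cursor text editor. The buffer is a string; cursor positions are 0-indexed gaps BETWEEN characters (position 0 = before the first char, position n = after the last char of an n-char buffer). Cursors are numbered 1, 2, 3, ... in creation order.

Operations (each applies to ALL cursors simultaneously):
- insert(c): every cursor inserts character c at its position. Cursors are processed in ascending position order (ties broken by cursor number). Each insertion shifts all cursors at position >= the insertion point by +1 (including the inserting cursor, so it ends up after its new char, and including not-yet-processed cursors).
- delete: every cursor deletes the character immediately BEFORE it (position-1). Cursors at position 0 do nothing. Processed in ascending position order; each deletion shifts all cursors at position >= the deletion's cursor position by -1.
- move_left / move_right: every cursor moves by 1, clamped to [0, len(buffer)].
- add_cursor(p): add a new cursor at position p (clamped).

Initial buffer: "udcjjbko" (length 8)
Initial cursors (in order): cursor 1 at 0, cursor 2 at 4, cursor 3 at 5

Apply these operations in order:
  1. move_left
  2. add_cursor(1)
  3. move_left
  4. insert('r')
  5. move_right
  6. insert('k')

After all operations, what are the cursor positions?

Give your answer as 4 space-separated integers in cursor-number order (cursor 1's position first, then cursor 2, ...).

Answer: 5 9 12 5

Derivation:
After op 1 (move_left): buffer="udcjjbko" (len 8), cursors c1@0 c2@3 c3@4, authorship ........
After op 2 (add_cursor(1)): buffer="udcjjbko" (len 8), cursors c1@0 c4@1 c2@3 c3@4, authorship ........
After op 3 (move_left): buffer="udcjjbko" (len 8), cursors c1@0 c4@0 c2@2 c3@3, authorship ........
After op 4 (insert('r')): buffer="rrudrcrjjbko" (len 12), cursors c1@2 c4@2 c2@5 c3@7, authorship 14..2.3.....
After op 5 (move_right): buffer="rrudrcrjjbko" (len 12), cursors c1@3 c4@3 c2@6 c3@8, authorship 14..2.3.....
After op 6 (insert('k')): buffer="rrukkdrckrjkjbko" (len 16), cursors c1@5 c4@5 c2@9 c3@12, authorship 14.14.2.23.3....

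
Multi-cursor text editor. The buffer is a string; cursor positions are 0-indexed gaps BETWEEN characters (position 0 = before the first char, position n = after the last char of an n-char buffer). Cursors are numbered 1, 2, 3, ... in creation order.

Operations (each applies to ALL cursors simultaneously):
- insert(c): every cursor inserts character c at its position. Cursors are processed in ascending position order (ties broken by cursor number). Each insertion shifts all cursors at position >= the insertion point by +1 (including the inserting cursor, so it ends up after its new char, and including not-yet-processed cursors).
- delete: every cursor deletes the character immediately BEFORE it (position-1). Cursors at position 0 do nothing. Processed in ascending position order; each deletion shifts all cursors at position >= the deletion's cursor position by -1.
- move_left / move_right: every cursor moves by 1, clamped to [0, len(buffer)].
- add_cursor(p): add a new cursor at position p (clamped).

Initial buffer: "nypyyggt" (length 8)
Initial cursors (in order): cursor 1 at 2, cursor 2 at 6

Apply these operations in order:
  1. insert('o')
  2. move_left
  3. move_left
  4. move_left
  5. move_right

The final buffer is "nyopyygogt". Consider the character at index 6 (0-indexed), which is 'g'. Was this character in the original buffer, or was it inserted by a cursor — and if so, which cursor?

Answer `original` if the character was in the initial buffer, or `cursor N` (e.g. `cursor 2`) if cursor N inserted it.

After op 1 (insert('o')): buffer="nyopyygogt" (len 10), cursors c1@3 c2@8, authorship ..1....2..
After op 2 (move_left): buffer="nyopyygogt" (len 10), cursors c1@2 c2@7, authorship ..1....2..
After op 3 (move_left): buffer="nyopyygogt" (len 10), cursors c1@1 c2@6, authorship ..1....2..
After op 4 (move_left): buffer="nyopyygogt" (len 10), cursors c1@0 c2@5, authorship ..1....2..
After op 5 (move_right): buffer="nyopyygogt" (len 10), cursors c1@1 c2@6, authorship ..1....2..
Authorship (.=original, N=cursor N): . . 1 . . . . 2 . .
Index 6: author = original

Answer: original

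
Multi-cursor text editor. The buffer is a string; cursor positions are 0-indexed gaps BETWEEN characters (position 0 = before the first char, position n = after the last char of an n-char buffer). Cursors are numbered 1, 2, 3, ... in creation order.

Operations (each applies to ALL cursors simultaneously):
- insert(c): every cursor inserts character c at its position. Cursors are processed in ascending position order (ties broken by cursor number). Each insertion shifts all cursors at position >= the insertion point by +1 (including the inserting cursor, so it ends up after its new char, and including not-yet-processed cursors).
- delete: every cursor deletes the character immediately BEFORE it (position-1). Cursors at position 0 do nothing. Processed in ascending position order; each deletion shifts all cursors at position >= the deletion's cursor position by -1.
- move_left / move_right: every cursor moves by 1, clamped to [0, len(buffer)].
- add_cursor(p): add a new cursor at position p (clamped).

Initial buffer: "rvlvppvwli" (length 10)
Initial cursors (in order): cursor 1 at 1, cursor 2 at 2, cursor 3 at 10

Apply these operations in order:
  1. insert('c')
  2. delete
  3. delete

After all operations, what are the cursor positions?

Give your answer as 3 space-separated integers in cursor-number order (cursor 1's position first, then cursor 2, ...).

After op 1 (insert('c')): buffer="rcvclvppvwlic" (len 13), cursors c1@2 c2@4 c3@13, authorship .1.2........3
After op 2 (delete): buffer="rvlvppvwli" (len 10), cursors c1@1 c2@2 c3@10, authorship ..........
After op 3 (delete): buffer="lvppvwl" (len 7), cursors c1@0 c2@0 c3@7, authorship .......

Answer: 0 0 7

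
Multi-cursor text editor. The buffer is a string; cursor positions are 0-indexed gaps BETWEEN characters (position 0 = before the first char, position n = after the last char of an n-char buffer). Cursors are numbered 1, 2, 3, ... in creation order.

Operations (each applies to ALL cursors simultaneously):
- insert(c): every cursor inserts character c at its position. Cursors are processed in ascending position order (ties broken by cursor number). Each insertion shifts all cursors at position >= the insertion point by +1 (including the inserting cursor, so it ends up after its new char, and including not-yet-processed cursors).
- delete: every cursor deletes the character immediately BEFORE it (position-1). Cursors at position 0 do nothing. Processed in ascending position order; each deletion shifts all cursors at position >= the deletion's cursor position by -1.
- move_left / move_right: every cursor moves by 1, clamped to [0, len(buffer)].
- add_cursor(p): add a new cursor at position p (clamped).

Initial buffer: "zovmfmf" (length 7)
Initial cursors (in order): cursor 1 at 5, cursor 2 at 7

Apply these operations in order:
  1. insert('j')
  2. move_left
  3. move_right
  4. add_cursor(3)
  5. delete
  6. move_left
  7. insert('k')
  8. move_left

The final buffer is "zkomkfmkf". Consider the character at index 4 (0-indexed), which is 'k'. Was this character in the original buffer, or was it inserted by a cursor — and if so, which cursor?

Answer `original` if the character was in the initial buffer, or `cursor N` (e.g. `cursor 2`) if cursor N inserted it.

Answer: cursor 1

Derivation:
After op 1 (insert('j')): buffer="zovmfjmfj" (len 9), cursors c1@6 c2@9, authorship .....1..2
After op 2 (move_left): buffer="zovmfjmfj" (len 9), cursors c1@5 c2@8, authorship .....1..2
After op 3 (move_right): buffer="zovmfjmfj" (len 9), cursors c1@6 c2@9, authorship .....1..2
After op 4 (add_cursor(3)): buffer="zovmfjmfj" (len 9), cursors c3@3 c1@6 c2@9, authorship .....1..2
After op 5 (delete): buffer="zomfmf" (len 6), cursors c3@2 c1@4 c2@6, authorship ......
After op 6 (move_left): buffer="zomfmf" (len 6), cursors c3@1 c1@3 c2@5, authorship ......
After op 7 (insert('k')): buffer="zkomkfmkf" (len 9), cursors c3@2 c1@5 c2@8, authorship .3..1..2.
After op 8 (move_left): buffer="zkomkfmkf" (len 9), cursors c3@1 c1@4 c2@7, authorship .3..1..2.
Authorship (.=original, N=cursor N): . 3 . . 1 . . 2 .
Index 4: author = 1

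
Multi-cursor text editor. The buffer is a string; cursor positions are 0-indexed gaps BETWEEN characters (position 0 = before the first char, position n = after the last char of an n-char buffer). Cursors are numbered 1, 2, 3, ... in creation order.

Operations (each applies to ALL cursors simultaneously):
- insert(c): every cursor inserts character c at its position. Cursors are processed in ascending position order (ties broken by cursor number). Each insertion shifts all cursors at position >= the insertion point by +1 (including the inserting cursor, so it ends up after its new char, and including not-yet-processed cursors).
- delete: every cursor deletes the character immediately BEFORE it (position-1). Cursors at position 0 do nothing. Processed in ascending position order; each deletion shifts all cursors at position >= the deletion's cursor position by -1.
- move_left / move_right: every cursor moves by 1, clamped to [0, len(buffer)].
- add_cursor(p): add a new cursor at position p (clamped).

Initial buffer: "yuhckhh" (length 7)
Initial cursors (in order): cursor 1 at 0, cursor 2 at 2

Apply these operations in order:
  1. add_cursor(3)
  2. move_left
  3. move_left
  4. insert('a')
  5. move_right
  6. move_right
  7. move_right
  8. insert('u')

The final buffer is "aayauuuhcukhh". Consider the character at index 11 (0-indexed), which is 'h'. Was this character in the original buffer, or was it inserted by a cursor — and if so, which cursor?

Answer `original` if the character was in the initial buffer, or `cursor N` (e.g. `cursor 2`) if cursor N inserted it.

Answer: original

Derivation:
After op 1 (add_cursor(3)): buffer="yuhckhh" (len 7), cursors c1@0 c2@2 c3@3, authorship .......
After op 2 (move_left): buffer="yuhckhh" (len 7), cursors c1@0 c2@1 c3@2, authorship .......
After op 3 (move_left): buffer="yuhckhh" (len 7), cursors c1@0 c2@0 c3@1, authorship .......
After op 4 (insert('a')): buffer="aayauhckhh" (len 10), cursors c1@2 c2@2 c3@4, authorship 12.3......
After op 5 (move_right): buffer="aayauhckhh" (len 10), cursors c1@3 c2@3 c3@5, authorship 12.3......
After op 6 (move_right): buffer="aayauhckhh" (len 10), cursors c1@4 c2@4 c3@6, authorship 12.3......
After op 7 (move_right): buffer="aayauhckhh" (len 10), cursors c1@5 c2@5 c3@7, authorship 12.3......
After op 8 (insert('u')): buffer="aayauuuhcukhh" (len 13), cursors c1@7 c2@7 c3@10, authorship 12.3.12..3...
Authorship (.=original, N=cursor N): 1 2 . 3 . 1 2 . . 3 . . .
Index 11: author = original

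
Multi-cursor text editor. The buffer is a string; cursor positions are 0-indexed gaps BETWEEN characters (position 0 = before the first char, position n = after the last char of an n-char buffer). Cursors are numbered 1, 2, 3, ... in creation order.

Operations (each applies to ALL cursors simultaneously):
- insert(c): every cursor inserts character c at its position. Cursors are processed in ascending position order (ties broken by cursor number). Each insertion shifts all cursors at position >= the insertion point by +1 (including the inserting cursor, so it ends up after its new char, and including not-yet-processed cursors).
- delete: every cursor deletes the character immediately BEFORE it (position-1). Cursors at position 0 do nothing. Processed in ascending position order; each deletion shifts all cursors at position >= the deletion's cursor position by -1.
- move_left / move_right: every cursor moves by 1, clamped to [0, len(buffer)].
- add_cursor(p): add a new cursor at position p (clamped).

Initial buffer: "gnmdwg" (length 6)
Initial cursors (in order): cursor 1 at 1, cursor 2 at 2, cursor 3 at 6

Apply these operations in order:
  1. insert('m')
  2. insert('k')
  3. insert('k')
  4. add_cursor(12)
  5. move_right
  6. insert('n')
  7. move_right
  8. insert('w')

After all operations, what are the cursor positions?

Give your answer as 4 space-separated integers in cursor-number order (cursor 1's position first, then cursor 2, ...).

Answer: 8 14 23 20

Derivation:
After op 1 (insert('m')): buffer="gmnmmdwgm" (len 9), cursors c1@2 c2@4 c3@9, authorship .1.2....3
After op 2 (insert('k')): buffer="gmknmkmdwgmk" (len 12), cursors c1@3 c2@6 c3@12, authorship .11.22....33
After op 3 (insert('k')): buffer="gmkknmkkmdwgmkk" (len 15), cursors c1@4 c2@8 c3@15, authorship .111.222....333
After op 4 (add_cursor(12)): buffer="gmkknmkkmdwgmkk" (len 15), cursors c1@4 c2@8 c4@12 c3@15, authorship .111.222....333
After op 5 (move_right): buffer="gmkknmkkmdwgmkk" (len 15), cursors c1@5 c2@9 c4@13 c3@15, authorship .111.222....333
After op 6 (insert('n')): buffer="gmkknnmkkmndwgmnkkn" (len 19), cursors c1@6 c2@11 c4@16 c3@19, authorship .111.1222.2...34333
After op 7 (move_right): buffer="gmkknnmkkmndwgmnkkn" (len 19), cursors c1@7 c2@12 c4@17 c3@19, authorship .111.1222.2...34333
After op 8 (insert('w')): buffer="gmkknnmwkkmndwwgmnkwknw" (len 23), cursors c1@8 c2@14 c4@20 c3@23, authorship .111.12122.2.2..3434333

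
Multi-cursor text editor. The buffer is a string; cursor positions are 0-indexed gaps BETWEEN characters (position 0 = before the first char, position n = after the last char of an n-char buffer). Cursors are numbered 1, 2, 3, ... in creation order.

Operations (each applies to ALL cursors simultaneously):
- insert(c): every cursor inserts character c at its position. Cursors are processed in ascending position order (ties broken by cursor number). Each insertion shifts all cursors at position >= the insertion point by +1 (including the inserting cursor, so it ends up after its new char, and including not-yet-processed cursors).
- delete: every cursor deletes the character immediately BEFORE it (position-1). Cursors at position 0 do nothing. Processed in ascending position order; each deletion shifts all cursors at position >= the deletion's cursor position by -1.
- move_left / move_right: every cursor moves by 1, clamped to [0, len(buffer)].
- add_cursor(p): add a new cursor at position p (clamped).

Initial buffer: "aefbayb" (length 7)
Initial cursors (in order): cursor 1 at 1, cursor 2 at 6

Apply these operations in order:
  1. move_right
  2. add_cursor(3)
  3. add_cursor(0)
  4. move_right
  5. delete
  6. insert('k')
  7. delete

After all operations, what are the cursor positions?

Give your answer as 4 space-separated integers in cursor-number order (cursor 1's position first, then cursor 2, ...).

After op 1 (move_right): buffer="aefbayb" (len 7), cursors c1@2 c2@7, authorship .......
After op 2 (add_cursor(3)): buffer="aefbayb" (len 7), cursors c1@2 c3@3 c2@7, authorship .......
After op 3 (add_cursor(0)): buffer="aefbayb" (len 7), cursors c4@0 c1@2 c3@3 c2@7, authorship .......
After op 4 (move_right): buffer="aefbayb" (len 7), cursors c4@1 c1@3 c3@4 c2@7, authorship .......
After op 5 (delete): buffer="eay" (len 3), cursors c4@0 c1@1 c3@1 c2@3, authorship ...
After op 6 (insert('k')): buffer="kekkayk" (len 7), cursors c4@1 c1@4 c3@4 c2@7, authorship 4.13..2
After op 7 (delete): buffer="eay" (len 3), cursors c4@0 c1@1 c3@1 c2@3, authorship ...

Answer: 1 3 1 0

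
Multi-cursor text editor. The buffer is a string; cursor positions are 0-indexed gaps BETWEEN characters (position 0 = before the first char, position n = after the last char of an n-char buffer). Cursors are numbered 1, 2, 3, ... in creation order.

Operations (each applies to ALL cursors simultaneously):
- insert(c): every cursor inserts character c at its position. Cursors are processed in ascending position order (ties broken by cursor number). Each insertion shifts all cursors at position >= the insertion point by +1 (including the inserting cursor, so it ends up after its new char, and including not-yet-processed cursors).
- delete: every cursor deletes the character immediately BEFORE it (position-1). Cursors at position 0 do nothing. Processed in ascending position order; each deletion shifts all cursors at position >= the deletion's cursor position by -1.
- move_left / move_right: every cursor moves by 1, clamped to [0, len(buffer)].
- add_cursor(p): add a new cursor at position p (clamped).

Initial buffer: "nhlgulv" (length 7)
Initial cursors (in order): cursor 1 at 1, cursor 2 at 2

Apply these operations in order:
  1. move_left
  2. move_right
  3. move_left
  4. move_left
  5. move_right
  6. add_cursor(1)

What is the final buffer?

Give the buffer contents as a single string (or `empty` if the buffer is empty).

Answer: nhlgulv

Derivation:
After op 1 (move_left): buffer="nhlgulv" (len 7), cursors c1@0 c2@1, authorship .......
After op 2 (move_right): buffer="nhlgulv" (len 7), cursors c1@1 c2@2, authorship .......
After op 3 (move_left): buffer="nhlgulv" (len 7), cursors c1@0 c2@1, authorship .......
After op 4 (move_left): buffer="nhlgulv" (len 7), cursors c1@0 c2@0, authorship .......
After op 5 (move_right): buffer="nhlgulv" (len 7), cursors c1@1 c2@1, authorship .......
After op 6 (add_cursor(1)): buffer="nhlgulv" (len 7), cursors c1@1 c2@1 c3@1, authorship .......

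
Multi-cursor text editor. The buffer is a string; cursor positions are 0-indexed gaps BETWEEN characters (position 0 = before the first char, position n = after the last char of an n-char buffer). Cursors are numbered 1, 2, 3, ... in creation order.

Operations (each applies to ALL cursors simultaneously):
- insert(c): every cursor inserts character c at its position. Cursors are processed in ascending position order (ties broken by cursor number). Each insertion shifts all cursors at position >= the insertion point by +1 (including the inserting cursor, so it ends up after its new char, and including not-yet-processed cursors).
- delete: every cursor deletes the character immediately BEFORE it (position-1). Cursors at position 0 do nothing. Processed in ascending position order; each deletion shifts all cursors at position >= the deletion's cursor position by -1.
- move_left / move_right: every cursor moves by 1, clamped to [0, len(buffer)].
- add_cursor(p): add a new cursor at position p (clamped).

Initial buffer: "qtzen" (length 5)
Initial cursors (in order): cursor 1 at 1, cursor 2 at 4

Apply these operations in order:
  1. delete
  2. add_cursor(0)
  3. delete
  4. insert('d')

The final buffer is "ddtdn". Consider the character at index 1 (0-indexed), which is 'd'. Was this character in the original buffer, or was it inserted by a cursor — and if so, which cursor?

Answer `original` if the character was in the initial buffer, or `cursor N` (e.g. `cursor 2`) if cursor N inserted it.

Answer: cursor 3

Derivation:
After op 1 (delete): buffer="tzn" (len 3), cursors c1@0 c2@2, authorship ...
After op 2 (add_cursor(0)): buffer="tzn" (len 3), cursors c1@0 c3@0 c2@2, authorship ...
After op 3 (delete): buffer="tn" (len 2), cursors c1@0 c3@0 c2@1, authorship ..
After op 4 (insert('d')): buffer="ddtdn" (len 5), cursors c1@2 c3@2 c2@4, authorship 13.2.
Authorship (.=original, N=cursor N): 1 3 . 2 .
Index 1: author = 3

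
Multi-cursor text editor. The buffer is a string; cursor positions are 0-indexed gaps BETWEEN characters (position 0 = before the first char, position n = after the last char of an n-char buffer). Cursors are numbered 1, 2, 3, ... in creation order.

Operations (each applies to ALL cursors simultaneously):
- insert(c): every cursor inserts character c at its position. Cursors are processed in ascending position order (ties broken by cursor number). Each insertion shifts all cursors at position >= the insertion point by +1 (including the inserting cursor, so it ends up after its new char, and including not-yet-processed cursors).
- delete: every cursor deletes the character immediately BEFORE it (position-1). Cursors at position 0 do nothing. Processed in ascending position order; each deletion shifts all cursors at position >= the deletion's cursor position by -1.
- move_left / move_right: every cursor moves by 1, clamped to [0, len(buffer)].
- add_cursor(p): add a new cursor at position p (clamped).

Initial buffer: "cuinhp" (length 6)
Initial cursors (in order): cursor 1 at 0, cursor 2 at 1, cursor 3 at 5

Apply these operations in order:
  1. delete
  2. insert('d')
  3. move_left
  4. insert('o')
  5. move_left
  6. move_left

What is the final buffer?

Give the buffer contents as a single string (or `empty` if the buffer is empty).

Answer: dooduinodp

Derivation:
After op 1 (delete): buffer="uinp" (len 4), cursors c1@0 c2@0 c3@3, authorship ....
After op 2 (insert('d')): buffer="dduindp" (len 7), cursors c1@2 c2@2 c3@6, authorship 12...3.
After op 3 (move_left): buffer="dduindp" (len 7), cursors c1@1 c2@1 c3@5, authorship 12...3.
After op 4 (insert('o')): buffer="dooduinodp" (len 10), cursors c1@3 c2@3 c3@8, authorship 1122...33.
After op 5 (move_left): buffer="dooduinodp" (len 10), cursors c1@2 c2@2 c3@7, authorship 1122...33.
After op 6 (move_left): buffer="dooduinodp" (len 10), cursors c1@1 c2@1 c3@6, authorship 1122...33.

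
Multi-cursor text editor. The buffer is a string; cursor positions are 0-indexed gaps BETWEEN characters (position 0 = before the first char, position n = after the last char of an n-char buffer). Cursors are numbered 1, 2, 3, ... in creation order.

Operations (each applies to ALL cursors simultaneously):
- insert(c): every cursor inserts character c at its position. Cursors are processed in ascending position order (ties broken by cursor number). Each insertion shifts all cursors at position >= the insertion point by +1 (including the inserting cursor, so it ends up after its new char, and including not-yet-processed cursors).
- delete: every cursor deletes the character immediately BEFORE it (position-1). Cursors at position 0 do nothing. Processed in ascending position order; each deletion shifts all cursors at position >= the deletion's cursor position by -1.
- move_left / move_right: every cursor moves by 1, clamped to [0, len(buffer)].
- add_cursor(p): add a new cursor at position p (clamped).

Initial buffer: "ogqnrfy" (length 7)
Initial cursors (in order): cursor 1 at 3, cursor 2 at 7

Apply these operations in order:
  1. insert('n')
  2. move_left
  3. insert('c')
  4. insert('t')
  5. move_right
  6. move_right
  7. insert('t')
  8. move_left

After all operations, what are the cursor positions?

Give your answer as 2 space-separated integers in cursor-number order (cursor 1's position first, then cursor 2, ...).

Answer: 7 14

Derivation:
After op 1 (insert('n')): buffer="ogqnnrfyn" (len 9), cursors c1@4 c2@9, authorship ...1....2
After op 2 (move_left): buffer="ogqnnrfyn" (len 9), cursors c1@3 c2@8, authorship ...1....2
After op 3 (insert('c')): buffer="ogqcnnrfycn" (len 11), cursors c1@4 c2@10, authorship ...11....22
After op 4 (insert('t')): buffer="ogqctnnrfyctn" (len 13), cursors c1@5 c2@12, authorship ...111....222
After op 5 (move_right): buffer="ogqctnnrfyctn" (len 13), cursors c1@6 c2@13, authorship ...111....222
After op 6 (move_right): buffer="ogqctnnrfyctn" (len 13), cursors c1@7 c2@13, authorship ...111....222
After op 7 (insert('t')): buffer="ogqctnntrfyctnt" (len 15), cursors c1@8 c2@15, authorship ...111.1...2222
After op 8 (move_left): buffer="ogqctnntrfyctnt" (len 15), cursors c1@7 c2@14, authorship ...111.1...2222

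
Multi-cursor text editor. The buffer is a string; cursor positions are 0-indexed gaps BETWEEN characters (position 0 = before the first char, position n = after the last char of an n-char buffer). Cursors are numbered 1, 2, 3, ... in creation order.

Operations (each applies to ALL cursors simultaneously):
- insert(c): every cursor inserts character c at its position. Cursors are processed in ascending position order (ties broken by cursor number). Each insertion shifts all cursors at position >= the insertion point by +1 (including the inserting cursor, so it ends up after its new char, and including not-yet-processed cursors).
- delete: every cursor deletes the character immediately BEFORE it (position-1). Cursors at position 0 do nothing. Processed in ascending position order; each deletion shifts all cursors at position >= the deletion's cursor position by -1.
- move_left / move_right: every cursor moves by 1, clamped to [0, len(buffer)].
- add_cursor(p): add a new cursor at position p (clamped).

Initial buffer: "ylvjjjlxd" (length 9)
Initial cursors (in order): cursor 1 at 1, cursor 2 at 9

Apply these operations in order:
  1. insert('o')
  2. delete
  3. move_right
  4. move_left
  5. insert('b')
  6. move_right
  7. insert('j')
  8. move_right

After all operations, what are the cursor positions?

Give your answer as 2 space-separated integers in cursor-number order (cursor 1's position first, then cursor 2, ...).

Answer: 5 13

Derivation:
After op 1 (insert('o')): buffer="yolvjjjlxdo" (len 11), cursors c1@2 c2@11, authorship .1........2
After op 2 (delete): buffer="ylvjjjlxd" (len 9), cursors c1@1 c2@9, authorship .........
After op 3 (move_right): buffer="ylvjjjlxd" (len 9), cursors c1@2 c2@9, authorship .........
After op 4 (move_left): buffer="ylvjjjlxd" (len 9), cursors c1@1 c2@8, authorship .........
After op 5 (insert('b')): buffer="yblvjjjlxbd" (len 11), cursors c1@2 c2@10, authorship .1.......2.
After op 6 (move_right): buffer="yblvjjjlxbd" (len 11), cursors c1@3 c2@11, authorship .1.......2.
After op 7 (insert('j')): buffer="ybljvjjjlxbdj" (len 13), cursors c1@4 c2@13, authorship .1.1......2.2
After op 8 (move_right): buffer="ybljvjjjlxbdj" (len 13), cursors c1@5 c2@13, authorship .1.1......2.2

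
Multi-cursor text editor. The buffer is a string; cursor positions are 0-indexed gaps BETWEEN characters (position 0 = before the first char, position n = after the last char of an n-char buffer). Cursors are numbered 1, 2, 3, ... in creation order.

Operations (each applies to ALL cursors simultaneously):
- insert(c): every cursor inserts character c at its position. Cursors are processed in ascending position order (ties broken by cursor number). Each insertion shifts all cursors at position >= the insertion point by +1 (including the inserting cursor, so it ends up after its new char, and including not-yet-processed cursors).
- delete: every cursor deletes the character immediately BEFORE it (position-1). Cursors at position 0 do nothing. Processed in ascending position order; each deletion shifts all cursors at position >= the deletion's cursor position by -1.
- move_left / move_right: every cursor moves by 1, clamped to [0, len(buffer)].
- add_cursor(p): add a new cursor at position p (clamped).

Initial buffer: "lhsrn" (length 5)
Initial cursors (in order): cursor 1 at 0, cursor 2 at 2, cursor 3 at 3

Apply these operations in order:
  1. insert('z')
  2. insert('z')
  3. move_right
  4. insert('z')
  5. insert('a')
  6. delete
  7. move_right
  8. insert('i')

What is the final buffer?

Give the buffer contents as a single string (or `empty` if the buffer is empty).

After op 1 (insert('z')): buffer="zlhzszrn" (len 8), cursors c1@1 c2@4 c3@6, authorship 1..2.3..
After op 2 (insert('z')): buffer="zzlhzzszzrn" (len 11), cursors c1@2 c2@6 c3@9, authorship 11..22.33..
After op 3 (move_right): buffer="zzlhzzszzrn" (len 11), cursors c1@3 c2@7 c3@10, authorship 11..22.33..
After op 4 (insert('z')): buffer="zzlzhzzszzzrzn" (len 14), cursors c1@4 c2@9 c3@13, authorship 11.1.22.233.3.
After op 5 (insert('a')): buffer="zzlzahzzszazzrzan" (len 17), cursors c1@5 c2@11 c3@16, authorship 11.11.22.2233.33.
After op 6 (delete): buffer="zzlzhzzszzzrzn" (len 14), cursors c1@4 c2@9 c3@13, authorship 11.1.22.233.3.
After op 7 (move_right): buffer="zzlzhzzszzzrzn" (len 14), cursors c1@5 c2@10 c3@14, authorship 11.1.22.233.3.
After op 8 (insert('i')): buffer="zzlzhizzszzizrzni" (len 17), cursors c1@6 c2@12 c3@17, authorship 11.1.122.2323.3.3

Answer: zzlzhizzszzizrzni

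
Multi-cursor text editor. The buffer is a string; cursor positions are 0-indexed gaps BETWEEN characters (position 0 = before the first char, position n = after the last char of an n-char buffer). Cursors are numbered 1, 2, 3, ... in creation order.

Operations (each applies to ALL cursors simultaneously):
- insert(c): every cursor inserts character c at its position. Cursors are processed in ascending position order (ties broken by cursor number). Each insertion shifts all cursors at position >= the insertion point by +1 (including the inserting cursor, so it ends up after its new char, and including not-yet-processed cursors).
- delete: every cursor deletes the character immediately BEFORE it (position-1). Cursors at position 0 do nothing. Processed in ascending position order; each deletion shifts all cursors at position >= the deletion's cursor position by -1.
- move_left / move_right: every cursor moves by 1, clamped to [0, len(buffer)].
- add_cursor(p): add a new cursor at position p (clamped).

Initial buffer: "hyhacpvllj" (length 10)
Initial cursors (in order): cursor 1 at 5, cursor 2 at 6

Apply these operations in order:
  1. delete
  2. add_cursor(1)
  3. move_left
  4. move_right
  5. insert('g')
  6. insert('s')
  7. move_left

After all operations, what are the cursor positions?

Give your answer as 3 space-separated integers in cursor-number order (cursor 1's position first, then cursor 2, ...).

Answer: 9 9 2

Derivation:
After op 1 (delete): buffer="hyhavllj" (len 8), cursors c1@4 c2@4, authorship ........
After op 2 (add_cursor(1)): buffer="hyhavllj" (len 8), cursors c3@1 c1@4 c2@4, authorship ........
After op 3 (move_left): buffer="hyhavllj" (len 8), cursors c3@0 c1@3 c2@3, authorship ........
After op 4 (move_right): buffer="hyhavllj" (len 8), cursors c3@1 c1@4 c2@4, authorship ........
After op 5 (insert('g')): buffer="hgyhaggvllj" (len 11), cursors c3@2 c1@7 c2@7, authorship .3...12....
After op 6 (insert('s')): buffer="hgsyhaggssvllj" (len 14), cursors c3@3 c1@10 c2@10, authorship .33...1212....
After op 7 (move_left): buffer="hgsyhaggssvllj" (len 14), cursors c3@2 c1@9 c2@9, authorship .33...1212....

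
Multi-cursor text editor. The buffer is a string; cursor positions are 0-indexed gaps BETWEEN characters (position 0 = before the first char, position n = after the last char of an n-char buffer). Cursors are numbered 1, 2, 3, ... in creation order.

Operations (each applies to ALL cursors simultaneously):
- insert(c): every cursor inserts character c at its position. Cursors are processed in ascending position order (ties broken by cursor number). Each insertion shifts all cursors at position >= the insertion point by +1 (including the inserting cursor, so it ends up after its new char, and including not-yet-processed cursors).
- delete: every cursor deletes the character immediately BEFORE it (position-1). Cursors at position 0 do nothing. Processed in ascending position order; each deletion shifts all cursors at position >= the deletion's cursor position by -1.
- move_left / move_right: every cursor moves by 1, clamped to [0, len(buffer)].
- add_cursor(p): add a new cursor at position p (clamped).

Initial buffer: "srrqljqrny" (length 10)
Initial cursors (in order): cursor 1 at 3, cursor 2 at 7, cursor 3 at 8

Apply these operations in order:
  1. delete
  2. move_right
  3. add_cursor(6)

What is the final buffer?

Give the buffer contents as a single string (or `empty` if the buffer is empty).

Answer: srqljny

Derivation:
After op 1 (delete): buffer="srqljny" (len 7), cursors c1@2 c2@5 c3@5, authorship .......
After op 2 (move_right): buffer="srqljny" (len 7), cursors c1@3 c2@6 c3@6, authorship .......
After op 3 (add_cursor(6)): buffer="srqljny" (len 7), cursors c1@3 c2@6 c3@6 c4@6, authorship .......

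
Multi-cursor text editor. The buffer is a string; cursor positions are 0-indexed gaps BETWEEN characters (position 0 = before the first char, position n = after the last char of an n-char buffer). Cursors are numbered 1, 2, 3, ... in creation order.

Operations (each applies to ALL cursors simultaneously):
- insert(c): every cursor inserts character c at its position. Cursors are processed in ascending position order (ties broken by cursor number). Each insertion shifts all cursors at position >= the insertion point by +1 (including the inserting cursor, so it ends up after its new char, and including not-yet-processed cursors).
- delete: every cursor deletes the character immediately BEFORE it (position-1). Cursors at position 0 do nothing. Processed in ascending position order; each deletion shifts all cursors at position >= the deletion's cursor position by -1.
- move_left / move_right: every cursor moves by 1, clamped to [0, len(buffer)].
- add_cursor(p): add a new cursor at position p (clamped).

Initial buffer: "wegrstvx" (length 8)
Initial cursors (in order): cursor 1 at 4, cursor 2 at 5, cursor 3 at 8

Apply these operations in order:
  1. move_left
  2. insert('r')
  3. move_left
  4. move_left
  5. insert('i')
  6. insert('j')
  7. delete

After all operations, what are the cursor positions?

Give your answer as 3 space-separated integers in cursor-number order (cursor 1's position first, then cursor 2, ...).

Answer: 3 6 11

Derivation:
After op 1 (move_left): buffer="wegrstvx" (len 8), cursors c1@3 c2@4 c3@7, authorship ........
After op 2 (insert('r')): buffer="wegrrrstvrx" (len 11), cursors c1@4 c2@6 c3@10, authorship ...1.2...3.
After op 3 (move_left): buffer="wegrrrstvrx" (len 11), cursors c1@3 c2@5 c3@9, authorship ...1.2...3.
After op 4 (move_left): buffer="wegrrrstvrx" (len 11), cursors c1@2 c2@4 c3@8, authorship ...1.2...3.
After op 5 (insert('i')): buffer="weigrirrstivrx" (len 14), cursors c1@3 c2@6 c3@11, authorship ..1.12.2..3.3.
After op 6 (insert('j')): buffer="weijgrijrrstijvrx" (len 17), cursors c1@4 c2@8 c3@14, authorship ..11.122.2..33.3.
After op 7 (delete): buffer="weigrirrstivrx" (len 14), cursors c1@3 c2@6 c3@11, authorship ..1.12.2..3.3.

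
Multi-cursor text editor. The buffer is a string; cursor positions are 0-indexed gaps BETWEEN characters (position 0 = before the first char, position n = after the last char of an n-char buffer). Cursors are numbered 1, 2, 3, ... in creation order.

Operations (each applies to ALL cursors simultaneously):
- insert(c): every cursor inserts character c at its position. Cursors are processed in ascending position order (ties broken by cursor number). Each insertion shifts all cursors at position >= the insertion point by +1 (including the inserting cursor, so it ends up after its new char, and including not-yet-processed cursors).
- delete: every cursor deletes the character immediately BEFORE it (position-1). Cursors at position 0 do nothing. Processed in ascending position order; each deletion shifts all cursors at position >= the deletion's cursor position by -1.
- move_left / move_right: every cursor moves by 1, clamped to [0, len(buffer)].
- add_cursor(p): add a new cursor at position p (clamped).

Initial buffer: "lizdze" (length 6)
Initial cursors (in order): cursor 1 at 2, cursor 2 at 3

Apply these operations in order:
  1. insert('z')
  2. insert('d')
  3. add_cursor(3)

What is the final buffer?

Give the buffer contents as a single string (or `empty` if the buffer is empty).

After op 1 (insert('z')): buffer="lizzzdze" (len 8), cursors c1@3 c2@5, authorship ..1.2...
After op 2 (insert('d')): buffer="lizdzzddze" (len 10), cursors c1@4 c2@7, authorship ..11.22...
After op 3 (add_cursor(3)): buffer="lizdzzddze" (len 10), cursors c3@3 c1@4 c2@7, authorship ..11.22...

Answer: lizdzzddze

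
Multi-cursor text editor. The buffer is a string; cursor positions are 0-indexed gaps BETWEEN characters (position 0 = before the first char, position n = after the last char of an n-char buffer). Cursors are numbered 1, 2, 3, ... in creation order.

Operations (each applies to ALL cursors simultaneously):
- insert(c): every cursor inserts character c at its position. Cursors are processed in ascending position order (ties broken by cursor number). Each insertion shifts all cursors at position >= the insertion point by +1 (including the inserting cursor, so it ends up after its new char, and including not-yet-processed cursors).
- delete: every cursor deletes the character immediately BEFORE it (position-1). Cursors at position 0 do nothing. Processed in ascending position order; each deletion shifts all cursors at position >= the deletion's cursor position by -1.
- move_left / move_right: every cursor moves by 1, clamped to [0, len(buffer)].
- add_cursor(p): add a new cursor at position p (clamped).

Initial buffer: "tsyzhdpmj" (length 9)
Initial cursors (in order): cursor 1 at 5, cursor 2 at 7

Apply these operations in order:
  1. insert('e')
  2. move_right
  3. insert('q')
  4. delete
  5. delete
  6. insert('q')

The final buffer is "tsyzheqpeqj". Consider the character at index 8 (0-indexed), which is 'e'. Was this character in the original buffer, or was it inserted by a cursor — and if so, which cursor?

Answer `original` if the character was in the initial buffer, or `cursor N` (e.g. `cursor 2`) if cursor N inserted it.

After op 1 (insert('e')): buffer="tsyzhedpemj" (len 11), cursors c1@6 c2@9, authorship .....1..2..
After op 2 (move_right): buffer="tsyzhedpemj" (len 11), cursors c1@7 c2@10, authorship .....1..2..
After op 3 (insert('q')): buffer="tsyzhedqpemqj" (len 13), cursors c1@8 c2@12, authorship .....1.1.2.2.
After op 4 (delete): buffer="tsyzhedpemj" (len 11), cursors c1@7 c2@10, authorship .....1..2..
After op 5 (delete): buffer="tsyzhepej" (len 9), cursors c1@6 c2@8, authorship .....1.2.
After op 6 (insert('q')): buffer="tsyzheqpeqj" (len 11), cursors c1@7 c2@10, authorship .....11.22.
Authorship (.=original, N=cursor N): . . . . . 1 1 . 2 2 .
Index 8: author = 2

Answer: cursor 2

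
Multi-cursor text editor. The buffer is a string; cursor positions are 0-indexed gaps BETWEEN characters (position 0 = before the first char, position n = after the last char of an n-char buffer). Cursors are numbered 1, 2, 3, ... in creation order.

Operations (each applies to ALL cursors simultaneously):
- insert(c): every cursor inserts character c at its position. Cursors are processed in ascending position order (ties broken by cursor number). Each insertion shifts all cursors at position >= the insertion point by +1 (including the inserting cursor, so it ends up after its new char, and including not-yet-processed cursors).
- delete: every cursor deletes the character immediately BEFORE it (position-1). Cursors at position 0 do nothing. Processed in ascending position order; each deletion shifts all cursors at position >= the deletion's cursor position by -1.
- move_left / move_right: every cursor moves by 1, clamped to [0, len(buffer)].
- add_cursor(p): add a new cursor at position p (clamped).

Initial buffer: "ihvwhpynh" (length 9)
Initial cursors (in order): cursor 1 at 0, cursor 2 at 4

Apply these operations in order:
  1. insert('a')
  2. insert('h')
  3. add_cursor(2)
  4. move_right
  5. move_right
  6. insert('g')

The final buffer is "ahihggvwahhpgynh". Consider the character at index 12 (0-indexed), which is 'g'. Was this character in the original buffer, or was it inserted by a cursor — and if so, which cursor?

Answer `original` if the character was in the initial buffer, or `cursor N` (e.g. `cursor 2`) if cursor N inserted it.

Answer: cursor 2

Derivation:
After op 1 (insert('a')): buffer="aihvwahpynh" (len 11), cursors c1@1 c2@6, authorship 1....2.....
After op 2 (insert('h')): buffer="ahihvwahhpynh" (len 13), cursors c1@2 c2@8, authorship 11....22.....
After op 3 (add_cursor(2)): buffer="ahihvwahhpynh" (len 13), cursors c1@2 c3@2 c2@8, authorship 11....22.....
After op 4 (move_right): buffer="ahihvwahhpynh" (len 13), cursors c1@3 c3@3 c2@9, authorship 11....22.....
After op 5 (move_right): buffer="ahihvwahhpynh" (len 13), cursors c1@4 c3@4 c2@10, authorship 11....22.....
After op 6 (insert('g')): buffer="ahihggvwahhpgynh" (len 16), cursors c1@6 c3@6 c2@13, authorship 11..13..22..2...
Authorship (.=original, N=cursor N): 1 1 . . 1 3 . . 2 2 . . 2 . . .
Index 12: author = 2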